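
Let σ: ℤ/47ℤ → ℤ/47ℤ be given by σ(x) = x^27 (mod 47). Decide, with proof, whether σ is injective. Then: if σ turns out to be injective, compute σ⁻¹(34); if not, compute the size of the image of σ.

Since 47 is prime, the nonzero elements of ℤ/47ℤ form a cyclic group of order 46.
As gcd(27, 46) = 1, raising to the 27th power is a bijection on this group: if u^27 ≡ v^27 then (uv^{−1})^27 = 1, and the only element of order dividing gcd(27, 46) = 1 is 1, so u = v.
With σ(0) = 0 this makes σ injective on all of ℤ/47ℤ, hence bijective (finite equal-size domain and codomain). In particular σ is injective.
Since σ is injective, we find the preimage of 34. The inverse of x ↦ x^27 on (ℤ/47ℤ)^× is x ↦ x^29, because 27·29 = 783 = 17·46 + 1 ≡ 1 (mod 46) and x^{46} = 1 for x ≠ 0 (Fermat). So σ⁻¹(34) = 34^29 mod 47.
Repeated squaring mod 47: 34^1 ≡ 34, 34^2 ≡ 34² = 1156 ≡ 28, 34^4 ≡ 28² = 784 ≡ 32, 34^8 ≡ 32² = 1024 ≡ 37, 34^16 ≡ 37² = 1369 ≡ 6. Since 29 = 16 + 8 + 4 + 1, 34^29 ≡ 6·37·32·34: 6·37 = 222 ≡ 34, then 34·32 = 1088 ≡ 7, then 7·34 = 238 ≡ 3. So 34^29 ≡ 3 (mod 47).
Hence σ⁻¹(34) = 3.

3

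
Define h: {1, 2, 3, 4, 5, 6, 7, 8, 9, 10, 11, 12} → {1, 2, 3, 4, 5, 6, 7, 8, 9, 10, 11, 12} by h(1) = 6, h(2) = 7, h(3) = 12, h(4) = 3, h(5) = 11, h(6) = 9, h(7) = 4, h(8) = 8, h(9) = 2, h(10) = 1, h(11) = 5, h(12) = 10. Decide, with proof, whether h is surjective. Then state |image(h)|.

Every element of the codomain has a preimage: 1 = h(10), 2 = h(9), 3 = h(4), 4 = h(7), 5 = h(11), 6 = h(1), 7 = h(2), 8 = h(8), 9 = h(6), 10 = h(12), 11 = h(5), 12 = h(3).
So h is surjective.
The image of h is {1, 2, 3, 4, 5, 6, 7, 8, 9, 10, 11, 12}, which has 12 elements.

12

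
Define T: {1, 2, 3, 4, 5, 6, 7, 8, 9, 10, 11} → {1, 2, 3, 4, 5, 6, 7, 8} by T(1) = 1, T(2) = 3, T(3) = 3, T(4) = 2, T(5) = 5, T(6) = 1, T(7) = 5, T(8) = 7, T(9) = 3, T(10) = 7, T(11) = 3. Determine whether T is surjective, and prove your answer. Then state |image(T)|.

No element maps to 4, so T is not surjective.
The image of T is {1, 2, 3, 5, 7}, which has 5 elements.

5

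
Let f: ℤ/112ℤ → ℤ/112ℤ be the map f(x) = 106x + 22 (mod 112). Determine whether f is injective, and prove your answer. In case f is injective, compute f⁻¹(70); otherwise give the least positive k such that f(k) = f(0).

By definition, f is injective when f(a) = f(b) forces a = b.
We have gcd(106, 112) = 2 > 1. Taking a = 0 and b = 56: f(0) = 22 and f(56) = 106·56 + 22 = 5958 ≡ 22 (mod 112).
So f(0) = f(56) while 0 ≠ 56, thus f is not injective.
Since f is not injective, we find the least positive k with f(k) = f(0): this means 106k ≡ 0 (mod 112), i.e. 112 ∣ 106k. Since gcd(106, 112) = 2, dividing through by 2 this holds exactly when 56 ∣ 53k, and as gcd(53, 56) = 1, exactly when 56 ∣ k.
The smallest positive such k is 56.

56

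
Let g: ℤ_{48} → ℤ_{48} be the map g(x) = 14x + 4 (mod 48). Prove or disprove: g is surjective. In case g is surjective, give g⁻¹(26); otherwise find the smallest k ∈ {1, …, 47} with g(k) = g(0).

Since gcd(14, 48) = 2, we have 14x ≡ 0 (mod 2) for all x, so g(x) ≡ 0 (mod 2).
But 1 ≢ 0 (mod 2), so 1 ∈ ℤ_{48} has no preimage. Therefore g is not surjective.
Since g is not surjective, we find the least positive k with g(k) = g(0): this means 14k ≡ 0 (mod 48), i.e. 48 ∣ 14k. Since gcd(14, 48) = 2, dividing through by 2 this holds exactly when 24 ∣ 7k, and as gcd(7, 24) = 1, exactly when 24 ∣ k.
The smallest positive such k is 24.

24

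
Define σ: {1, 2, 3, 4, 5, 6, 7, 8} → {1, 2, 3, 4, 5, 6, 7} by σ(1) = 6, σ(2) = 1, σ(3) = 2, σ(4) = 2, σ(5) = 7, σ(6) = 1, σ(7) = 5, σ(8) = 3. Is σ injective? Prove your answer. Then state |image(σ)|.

6

σ(3) = 2 = σ(4) with 3 ≠ 4, so σ is not injective.
The image of σ is {1, 2, 3, 5, 6, 7}, which has 6 elements.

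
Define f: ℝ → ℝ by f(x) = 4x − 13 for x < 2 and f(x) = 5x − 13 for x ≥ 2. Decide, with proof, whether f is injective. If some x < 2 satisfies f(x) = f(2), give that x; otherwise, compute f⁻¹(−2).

Both pieces are strictly increasing (slopes 4 and 5), so each is injective on its own interval.
The left piece maps (−∞, 2) onto (−∞, −5); the right piece maps [2, ∞) onto [−3, ∞).
These images are disjoint, so no value is attained by both pieces. Hence f is injective.
Because the two images are disjoint, no x < 2 has f(x) = f(2), so we compute f⁻¹(−2): −2 lies in [−3, ∞), so solve 5x − 13 = −2: x = (−2 + 13)/5 = 11/5.

11/5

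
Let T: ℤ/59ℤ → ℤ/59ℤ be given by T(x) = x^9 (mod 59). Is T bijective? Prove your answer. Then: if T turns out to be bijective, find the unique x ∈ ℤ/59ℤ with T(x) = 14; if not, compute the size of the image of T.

Since 59 is prime, the nonzero elements of ℤ/59ℤ form a cyclic group of order 58.
As gcd(9, 58) = 1, raising to the 9th power is a bijection on this group: if a^9 ≡ b^9 then (ab^{−1})^9 = 1, and the only element of order dividing gcd(9, 58) = 1 is 1, so a = b.
With T(0) = 0 this makes T injective on all of ℤ/59ℤ, hence bijective (finite equal-size domain and codomain). In particular T is bijective.
Since T is bijective, we find the preimage of 14. The inverse of x ↦ x^9 on (ℤ/59ℤ)^× is x ↦ x^13, because 9·13 = 117 = 2·58 + 1 ≡ 1 (mod 58) and x^{58} = 1 for x ≠ 0 (Fermat). So T⁻¹(14) = 14^13 mod 59.
Repeated squaring mod 59: 14^1 ≡ 14, 14^2 ≡ 14² = 196 ≡ 19, 14^4 ≡ 19² = 361 ≡ 7, 14^8 ≡ 7² = 49. Since 13 = 8 + 4 + 1, 14^13 ≡ 49·7·14: 49·7 = 343 ≡ 48, then 48·14 = 672 ≡ 23. So 14^13 ≡ 23 (mod 59).
Hence T⁻¹(14) = 23.

23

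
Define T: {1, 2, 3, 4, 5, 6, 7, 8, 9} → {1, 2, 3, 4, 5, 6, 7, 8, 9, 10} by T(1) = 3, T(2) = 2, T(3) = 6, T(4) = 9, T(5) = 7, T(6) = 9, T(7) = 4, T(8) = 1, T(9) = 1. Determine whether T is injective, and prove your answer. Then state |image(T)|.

T(4) = 9 = T(6) with 4 ≠ 6, so T is not injective.
The image of T is {1, 2, 3, 4, 6, 7, 9}, which has 7 elements.

7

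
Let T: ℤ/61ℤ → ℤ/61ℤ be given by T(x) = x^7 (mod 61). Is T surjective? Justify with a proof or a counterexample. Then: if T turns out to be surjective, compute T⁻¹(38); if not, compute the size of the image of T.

Since 61 is prime, the nonzero elements of ℤ/61ℤ form a cyclic group of order 60.
As gcd(7, 60) = 1, raising to the 7th power is a bijection on this group: if s^7 ≡ t^7 then (st^{−1})^7 = 1, and the only element of order dividing gcd(7, 60) = 1 is 1, so s = t.
With T(0) = 0 this makes T injective on all of ℤ/61ℤ, hence bijective (finite equal-size domain and codomain). In particular T is surjective.
Since T is surjective, we find the preimage of 38. The inverse of x ↦ x^7 on (ℤ/61ℤ)^× is x ↦ x^43, because 7·43 = 301 = 5·60 + 1 ≡ 1 (mod 60) and x^{60} = 1 for x ≠ 0 (Fermat). So T⁻¹(38) = 38^43 mod 61.
Repeated squaring mod 61: 38^1 ≡ 38, 38^2 ≡ 38² = 1444 ≡ 41, 38^4 ≡ 41² = 1681 ≡ 34, 38^8 ≡ 34² = 1156 ≡ 58, 38^16 ≡ 58² = 3364 ≡ 9, 38^32 ≡ 9² = 81 ≡ 20. Since 43 = 32 + 8 + 2 + 1, 38^43 ≡ 20·58·41·38: 20·58 = 1160 ≡ 1, then 1·41 = 41, then 41·38 = 1558 ≡ 33. So 38^43 ≡ 33 (mod 61).
Hence T⁻¹(38) = 33.

33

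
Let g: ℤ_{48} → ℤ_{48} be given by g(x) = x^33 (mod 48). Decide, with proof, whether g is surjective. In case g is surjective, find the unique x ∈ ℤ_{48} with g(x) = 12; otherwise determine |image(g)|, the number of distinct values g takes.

g(0) = 0^33 = 0.
g(6): Repeated squaring mod 48: 6^1 ≡ 6, 6^2 ≡ 6² = 36, 6^4 ≡ 36² = 1296 ≡ 0, 6^8 ≡ 0² = 0, 6^16 ≡ 0² = 0, 6^32 ≡ 0² = 0. Since 33 = 32 + 1, 6^33 ≡ 0·6: 0·6 = 0. So 6^33 ≡ 0 (mod 48).
So g(0) = g(6) = 0 while 0 ≠ 6, hence g is not injective.
A non-injective map from the 48-element set ℤ_{48} to itself takes at most 47 distinct values, so it cannot be surjective. Therefore g is not surjective.
Since g is not surjective, we determine |image(g)|. Computing x^33 mod 48 for each x (by repeated squaring, reducing mod 48 at every step), the values g(0), g(1), …, g(47) are: 0, 1, 32, 3, 16, 5, 0, 7, 32, 9, 16, 11, 0, 13, 32, 15, 16, 17, 0, 19, 32, 21, 16, 23, 0, 25, 32, 27, 16, 29, 0, 31, 32, 33, 16, 35, 0, 37, 32, 39, 16, 41, 0, 43, 32, 45, 16, 47.
The distinct values are {0, 1, 3, 5, 7, 9, 11, 13, 15, 16, 17, 19, 21, 23, 25, 27, 29, 31, 32, 33, 35, 37, 39, 41, 43, 45, 47}; there are 27 of them.

27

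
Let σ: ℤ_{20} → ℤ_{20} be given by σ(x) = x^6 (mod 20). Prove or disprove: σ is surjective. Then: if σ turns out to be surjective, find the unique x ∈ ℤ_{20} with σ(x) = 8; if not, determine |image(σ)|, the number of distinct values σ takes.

6

σ(4): Repeated squaring mod 20: 4^1 ≡ 4, 4^2 ≡ 4² = 16, 4^4 ≡ 16² = 256 ≡ 16. Since 6 = 4 + 2, 4^6 ≡ 16·16: 16·16 = 256 ≡ 16. So 4^6 ≡ 16 (mod 20).
σ(6): Repeated squaring mod 20: 6^1 ≡ 6, 6^2 ≡ 6² = 36 ≡ 16, 6^4 ≡ 16² = 256 ≡ 16. Since 6 = 4 + 2, 6^6 ≡ 16·16: 16·16 = 256 ≡ 16. So 6^6 ≡ 16 (mod 20).
So σ(4) = σ(6) = 16 while 4 ≠ 6, hence σ is not injective.
A non-injective map from the 20-element set ℤ_{20} to itself takes at most 19 distinct values, so it cannot be surjective. Thus σ is not surjective.
Since σ is not surjective, we determine |image(σ)|. Computing x^6 mod 20 for each x (by repeated squaring, reducing mod 20 at every step), the values σ(0), σ(1), …, σ(19) are: 0, 1, 4, 9, 16, 5, 16, 9, 4, 1, 0, 1, 4, 9, 16, 5, 16, 9, 4, 1.
The distinct values are {0, 1, 4, 5, 9, 16}; there are 6 of them.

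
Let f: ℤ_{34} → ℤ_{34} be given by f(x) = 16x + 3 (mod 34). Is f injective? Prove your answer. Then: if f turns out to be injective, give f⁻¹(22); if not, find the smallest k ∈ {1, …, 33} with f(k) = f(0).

By definition, f is injective when f(u) = f(v) forces u = v.
We have gcd(16, 34) = 2 > 1. Taking u = 0 and v = 17: f(0) = 3 and f(17) = 16·17 + 3 = 275 ≡ 3 (mod 34).
So f(0) = f(17) while 0 ≠ 17, hence f is not injective.
Since f is not injective, we find the least positive k with f(k) = f(0): this means 16k ≡ 0 (mod 34), i.e. 34 ∣ 16k. Since gcd(16, 34) = 2, dividing through by 2 this holds exactly when 17 ∣ 8k, and as gcd(8, 17) = 1, exactly when 17 ∣ k.
The smallest positive such k is 17.

17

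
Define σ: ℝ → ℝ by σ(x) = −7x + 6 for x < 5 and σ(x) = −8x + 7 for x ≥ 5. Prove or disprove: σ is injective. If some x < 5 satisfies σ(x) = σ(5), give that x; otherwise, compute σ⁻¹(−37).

11/2

Both pieces are strictly decreasing (slopes −7 and −8), so each is injective on its own interval.
The left piece maps (−∞, 5) onto (−29, ∞); the right piece maps [5, ∞) onto (−∞, −33].
These images are disjoint, so no value is attained by both pieces. Therefore σ is injective.
Because the two images are disjoint, no x < 5 has σ(x) = σ(5), so we compute σ⁻¹(−37): −37 lies in (−∞, −33], so solve −8x + 7 = −37: x = (−37 − 7)/(−8) = 11/2.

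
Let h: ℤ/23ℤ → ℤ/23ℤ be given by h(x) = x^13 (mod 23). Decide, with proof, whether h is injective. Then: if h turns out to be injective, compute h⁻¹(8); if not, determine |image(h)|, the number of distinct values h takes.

13

Since 23 is prime, the nonzero elements of ℤ/23ℤ form a cyclic group of order 22.
As gcd(13, 22) = 1, raising to the 13th power is a bijection on this group: if a^13 ≡ b^13 then (ab^{−1})^13 = 1, and the only element of order dividing gcd(13, 22) = 1 is 1, so a = b.
With h(0) = 0 this makes h injective on all of ℤ/23ℤ, hence bijective (finite equal-size domain and codomain). In particular h is injective.
Since h is injective, we find the preimage of 8. The inverse of x ↦ x^13 on (ℤ/23ℤ)^× is x ↦ x^17, because 13·17 = 221 = 10·22 + 1 ≡ 1 (mod 22) and x^{22} = 1 for x ≠ 0 (Fermat). So h⁻¹(8) = 8^17 mod 23.
Repeated squaring mod 23: 8^1 ≡ 8, 8^2 ≡ 8² = 64 ≡ 18, 8^4 ≡ 18² = 324 ≡ 2, 8^8 ≡ 2² = 4, 8^16 ≡ 4² = 16. Since 17 = 16 + 1, 8^17 ≡ 16·8: 16·8 = 128 ≡ 13. So 8^17 ≡ 13 (mod 23).
Hence h⁻¹(8) = 13.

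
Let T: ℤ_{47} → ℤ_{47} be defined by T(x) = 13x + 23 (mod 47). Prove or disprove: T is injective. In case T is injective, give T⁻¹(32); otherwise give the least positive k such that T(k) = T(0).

26

If T(u) = T(v), then 13u ≡ 13v (mod 47). Because gcd(13, 47) = 1, we may cancel 13 to get u ≡ v (mod 47).
So T is injective.
We now compute 13⁻¹ mod 47 explicitly. Euclid's algorithm: 47 = 3·13 + 8, 13 = 1·8 + 5, 8 = 1·5 + 3, 5 = 1·3 + 2, 3 = 1·2 + 1; back-substituting gives 1 = 29·13 − 8·47, so 13⁻¹ ≡ 29 (mod 47).
Since T is injective, we find T⁻¹(32): we need 13x ≡ 32 − 23 ≡ 9 (mod 47). Using 13⁻¹ = 29: x ≡ 29·9 = 261 = 5·47 + 26, so x = 26.
Check: T(26) = 13·26 + 23 = 361 = 7·47 + 32 ≡ 32 (mod 47).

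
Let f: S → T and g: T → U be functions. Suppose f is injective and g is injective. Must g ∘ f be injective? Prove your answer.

injective

Suppose (g ∘ f)(s) = (g ∘ f)(t), i.e. g(f(s)) = g(f(t)).
Since g is injective, f(s) = f(t). Since f is injective, s = t. Hence g ∘ f is injective.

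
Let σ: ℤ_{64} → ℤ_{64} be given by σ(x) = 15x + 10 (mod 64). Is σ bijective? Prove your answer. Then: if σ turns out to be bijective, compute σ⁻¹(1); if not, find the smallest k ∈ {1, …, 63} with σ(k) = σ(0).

25

Recall that injectivity means: for all x_1, x_2 in the domain, σ(x_1) = σ(x_2) implies x_1 = x_2.
Suppose σ(x_1) = σ(x_2) in ℤ_{64}. Then 15x_1 + 10 ≡ 15x_2 + 10 (mod 64), hence 15(x_1 − x_2) ≡ 0 (mod 64).
Since gcd(15, 64) = 1, 15 is invertible modulo 64, thus x_1 − x_2 ≡ 0 (mod 64), i.e. x_1 = x_2.
We now compute 15⁻¹ mod 64 explicitly. Euclid's algorithm: 64 = 4·15 + 4, 15 = 3·4 + 3, 4 = 1·3 + 1; back-substituting gives 1 = 47·15 − 11·64, so 15⁻¹ ≡ 47 (mod 64).
Then y ↦ 47(y − 10) is a two-sided inverse to σ, so every y ∈ ℤ_{64} has a preimage.
Thus σ is bijective.
Since σ is bijective, we find σ⁻¹(1): we need 15x ≡ 1 − 10 ≡ 55 (mod 64). Using 15⁻¹ = 47: x ≡ 47·55 = 2585 = 40·64 + 25, so x = 25.
Check: σ(25) = 15·25 + 10 = 385 = 6·64 + 1 ≡ 1 (mod 64).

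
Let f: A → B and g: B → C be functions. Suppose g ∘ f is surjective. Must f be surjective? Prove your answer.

No. Take A = {0}, B = {0, 1}, C = {0}, f(a) = 0 for every a ∈ A, and g(b) = 0 for every b ∈ B.
Then g ∘ f is surjective onto {0}, but 1 ∈ B has no preimage under f, so f is not surjective.

not surjective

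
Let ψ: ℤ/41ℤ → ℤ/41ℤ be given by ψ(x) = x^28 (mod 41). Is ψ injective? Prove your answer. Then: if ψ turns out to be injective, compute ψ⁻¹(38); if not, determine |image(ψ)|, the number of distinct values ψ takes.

ψ(4): Repeated squaring mod 41: 4^1 ≡ 4, 4^2 ≡ 4² = 16, 4^4 ≡ 16² = 256 ≡ 10, 4^8 ≡ 10² = 100 ≡ 18, 4^16 ≡ 18² = 324 ≡ 37. Since 28 = 16 + 8 + 4, 4^28 ≡ 37·18·10: 37·18 = 666 ≡ 10, then 10·10 = 100 ≡ 18. So 4^28 ≡ 18 (mod 41).
ψ(5): Repeated squaring mod 41: 5^1 ≡ 5, 5^2 ≡ 5² = 25, 5^4 ≡ 25² = 625 ≡ 10, 5^8 ≡ 10² = 100 ≡ 18, 5^16 ≡ 18² = 324 ≡ 37. Since 28 = 16 + 8 + 4, 5^28 ≡ 37·18·10: 37·18 = 666 ≡ 10, then 10·10 = 100 ≡ 18. So 5^28 ≡ 18 (mod 41).
So ψ(4) = ψ(5) = 18 while 4 ≠ 5, therefore ψ is not injective.
Since ψ is not injective, we determine |image(ψ)|. Computing x^28 mod 41 for each x (by repeated squaring, reducing mod 41 at every step), the values ψ(0), ψ(1), …, ψ(40) are: 0, 1, 10, 40, 18, 18, 31, 4, 16, 1, 16, 25, 23, 31, 40, 23, 37, 25, 10, 4, 37, 37, 4, 10, 25, 37, 23, 40, 31, 23, 25, 16, 1, 16, 4, 31, 18, 18, 40, 10, 1.
The distinct values are {0, 1, 4, 10, 16, 18, 23, 25, 31, 37, 40}; there are 11 of them.

11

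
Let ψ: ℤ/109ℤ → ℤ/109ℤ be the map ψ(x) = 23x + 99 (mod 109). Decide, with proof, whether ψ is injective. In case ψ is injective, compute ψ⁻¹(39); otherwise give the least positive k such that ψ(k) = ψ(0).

Suppose ψ(s) = ψ(t) in ℤ/109ℤ. Then 23s + 99 ≡ 23t + 99 (mod 109), thus 23(s − t) ≡ 0 (mod 109).
Since gcd(23, 109) = 1, 23 is invertible modulo 109, so s − t ≡ 0 (mod 109), i.e. s = t.
Therefore ψ is injective.
We now compute 23⁻¹ mod 109 explicitly. Euclid's algorithm: 109 = 4·23 + 17, 23 = 1·17 + 6, 17 = 2·6 + 5, 6 = 1·5 + 1; back-substituting gives 1 = 19·23 − 4·109, so 23⁻¹ ≡ 19 (mod 109).
Since ψ is injective, we find ψ⁻¹(39): we need 23x ≡ 39 − 99 ≡ 49 (mod 109). Using 23⁻¹ = 19: x ≡ 19·49 = 931 = 8·109 + 59, so x = 59.
Check: ψ(59) = 23·59 + 99 = 1456 = 13·109 + 39 ≡ 39 (mod 109).

59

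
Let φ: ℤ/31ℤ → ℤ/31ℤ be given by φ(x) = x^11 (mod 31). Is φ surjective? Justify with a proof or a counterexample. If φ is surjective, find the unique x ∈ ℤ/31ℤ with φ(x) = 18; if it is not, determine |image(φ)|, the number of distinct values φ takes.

Since 31 is prime, the nonzero elements of ℤ/31ℤ form a cyclic group of order 30.
As gcd(11, 30) = 1, raising to the 11th power is a bijection on this group: if x_1^11 ≡ x_2^11 then (x_1x_2^{−1})^11 = 1, and the only element of order dividing gcd(11, 30) = 1 is 1, so x_1 = x_2.
With φ(0) = 0 this makes φ injective on all of ℤ/31ℤ, hence bijective (finite equal-size domain and codomain). In particular φ is surjective.
Since φ is surjective, we find the preimage of 18. The inverse of x ↦ x^11 on (ℤ/31ℤ)^× is x ↦ x^11, because 11·11 = 121 = 4·30 + 1 ≡ 1 (mod 30) and x^{30} = 1 for x ≠ 0 (Fermat). So φ⁻¹(18) = 18^11 mod 31.
Repeated squaring mod 31: 18^1 ≡ 18, 18^2 ≡ 18² = 324 ≡ 14, 18^4 ≡ 14² = 196 ≡ 10, 18^8 ≡ 10² = 100 ≡ 7. Since 11 = 8 + 2 + 1, 18^11 ≡ 7·14·18: 7·14 = 98 ≡ 5, then 5·18 = 90 ≡ 28. So 18^11 ≡ 28 (mod 31).
Hence φ⁻¹(18) = 28.

28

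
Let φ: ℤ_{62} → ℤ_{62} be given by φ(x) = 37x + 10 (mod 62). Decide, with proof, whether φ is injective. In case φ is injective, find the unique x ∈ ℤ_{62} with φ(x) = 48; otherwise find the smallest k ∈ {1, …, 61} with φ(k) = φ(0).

58

By definition, φ is injective if φ(s) = φ(t) implies s = t.
If φ(s) = φ(t), then 37s ≡ 37t (mod 62). Because gcd(37, 62) = 1, we may cancel 37 to get s ≡ t (mod 62).
Therefore φ is injective.
We now compute 37⁻¹ mod 62 explicitly. Euclid's algorithm: 62 = 1·37 + 25, 37 = 1·25 + 12, 25 = 2·12 + 1; back-substituting gives 1 = 57·37 − 34·62, so 37⁻¹ ≡ 57 (mod 62).
Since φ is injective, we compute φ⁻¹(48): solve 37x + 10 ≡ 48 (mod 62), i.e. 37x ≡ 38 (mod 62).
Multiplying by 37⁻¹ = 57 gives x ≡ 57·38 = 2166 = 34·62 + 58 ≡ 58 (mod 62).
Check: φ(58) = 37·58 + 10 = 2156 = 34·62 + 48 ≡ 48 (mod 62).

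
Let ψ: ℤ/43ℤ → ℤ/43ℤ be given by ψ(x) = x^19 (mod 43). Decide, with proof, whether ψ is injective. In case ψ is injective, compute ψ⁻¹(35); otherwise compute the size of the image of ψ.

Since 43 is prime, the nonzero elements of ℤ/43ℤ form a cyclic group of order 42.
As gcd(19, 42) = 1, raising to the 19th power is a bijection on this group: if x_1^19 ≡ x_2^19 then (x_1x_2^{−1})^19 = 1, and the only element of order dividing gcd(19, 42) = 1 is 1, so x_1 = x_2.
With ψ(0) = 0 this makes ψ injective on all of ℤ/43ℤ, hence bijective (finite equal-size domain and codomain). In particular ψ is injective.
Since ψ is injective, we find the preimage of 35. The inverse of x ↦ x^19 on (ℤ/43ℤ)^× is x ↦ x^31, because 19·31 = 589 = 14·42 + 1 ≡ 1 (mod 42) and x^{42} = 1 for x ≠ 0 (Fermat). So ψ⁻¹(35) = 35^31 mod 43.
Repeated squaring mod 43: 35^1 ≡ 35, 35^2 ≡ 35² = 1225 ≡ 21, 35^4 ≡ 21² = 441 ≡ 11, 35^8 ≡ 11² = 121 ≡ 35, 35^16 ≡ 35² = 1225 ≡ 21. Since 31 = 16 + 8 + 4 + 2 + 1, 35^31 ≡ 21·35·11·21·35: 21·35 = 735 ≡ 4, then 4·11 = 44 ≡ 1, then 1·21 = 21, then 21·35 = 735 ≡ 4. So 35^31 ≡ 4 (mod 43).
Hence ψ⁻¹(35) = 4.

4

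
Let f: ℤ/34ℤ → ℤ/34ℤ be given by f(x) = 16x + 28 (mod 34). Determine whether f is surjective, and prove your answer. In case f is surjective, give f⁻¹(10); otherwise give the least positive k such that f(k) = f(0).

17

Since gcd(16, 34) = 2, we have 16x ≡ 0 (mod 2) for all x, so f(x) ≡ 0 (mod 2).
But 1 ≢ 0 (mod 2), so 1 ∈ ℤ/34ℤ has no preimage. Hence f is not surjective.
Since f is not surjective, we find the least positive k with f(k) = f(0): this means 16k ≡ 0 (mod 34), i.e. 34 ∣ 16k. Since gcd(16, 34) = 2, dividing through by 2 this holds exactly when 17 ∣ 8k, and as gcd(8, 17) = 1, exactly when 17 ∣ k.
The smallest positive such k is 17.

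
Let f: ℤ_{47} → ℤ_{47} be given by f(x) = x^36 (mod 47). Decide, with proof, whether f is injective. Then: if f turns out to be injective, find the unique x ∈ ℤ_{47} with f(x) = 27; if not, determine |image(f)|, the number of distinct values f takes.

24

f(23): Repeated squaring mod 47: 23^1 ≡ 23, 23^2 ≡ 23² = 529 ≡ 12, 23^4 ≡ 12² = 144 ≡ 3, 23^8 ≡ 3² = 9, 23^16 ≡ 9² = 81 ≡ 34, 23^32 ≡ 34² = 1156 ≡ 28. Since 36 = 32 + 4, 23^36 ≡ 28·3: 28·3 = 84 ≡ 37. So 23^36 ≡ 37 (mod 47).
f(24): Repeated squaring mod 47: 24^1 ≡ 24, 24^2 ≡ 24² = 576 ≡ 12, 24^4 ≡ 12² = 144 ≡ 3, 24^8 ≡ 3² = 9, 24^16 ≡ 9² = 81 ≡ 34, 24^32 ≡ 34² = 1156 ≡ 28. Since 36 = 32 + 4, 24^36 ≡ 28·3: 28·3 = 84 ≡ 37. So 24^36 ≡ 37 (mod 47).
So f(23) = f(24) = 37 while 23 ≠ 24, hence f is not injective.
Since f is not injective, we determine |image(f)|. Computing x^36 mod 47 for each x (by repeated squaring, reducing mod 47 at every step), the values f(0), f(1), …, f(46) are: 0, 1, 14, 36, 8, 4, 34, 25, 18, 27, 9, 28, 6, 24, 21, 3, 17, 42, 2, 12, 32, 7, 16, 37, 37, 16, 7, 32, 12, 2, 42, 17, 3, 21, 24, 6, 28, 9, 27, 18, 25, 34, 4, 8, 36, 14, 1.
The distinct values are {0, 1, 2, 3, 4, 6, 7, 8, 9, 12, 14, 16, 17, 18, 21, 24, 25, 27, 28, 32, 34, 36, 37, 42}; there are 24 of them.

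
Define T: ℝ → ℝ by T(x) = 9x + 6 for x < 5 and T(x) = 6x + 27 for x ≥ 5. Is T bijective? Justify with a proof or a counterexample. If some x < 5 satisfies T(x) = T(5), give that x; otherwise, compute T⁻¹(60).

11/2

Both pieces are strictly increasing (slopes 9 and 6), so each is injective on its own interval.
The left piece maps (−∞, 5) onto (−∞, 51); the right piece maps [5, ∞) onto [57, ∞).
The images leave a gap (51 has no preimage), so T is not surjective, hence not bijective.
Because the two images are disjoint, no x < 5 has T(x) = T(5), so we compute T⁻¹(60): 60 lies in [57, ∞), so solve 6x + 27 = 60: x = (60 − 27)/6 = 11/2.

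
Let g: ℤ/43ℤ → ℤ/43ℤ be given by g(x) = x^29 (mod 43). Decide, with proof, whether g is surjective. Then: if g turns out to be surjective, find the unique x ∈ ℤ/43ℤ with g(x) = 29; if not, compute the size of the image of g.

Since 43 is prime, the nonzero elements of ℤ/43ℤ form a cyclic group of order 42.
As gcd(29, 42) = 1, raising to the 29th power is a bijection on this group: if u^29 ≡ v^29 then (uv^{−1})^29 = 1, and the only element of order dividing gcd(29, 42) = 1 is 1, so u = v.
With g(0) = 0 this makes g injective on all of ℤ/43ℤ, hence bijective (finite equal-size domain and codomain). In particular g is surjective.
Since g is surjective, we find the preimage of 29. The inverse of x ↦ x^29 on (ℤ/43ℤ)^× is x ↦ x^29, because 29·29 = 841 = 20·42 + 1 ≡ 1 (mod 42) and x^{42} = 1 for x ≠ 0 (Fermat). So g⁻¹(29) = 29^29 mod 43.
Repeated squaring mod 43: 29^1 ≡ 29, 29^2 ≡ 29² = 841 ≡ 24, 29^4 ≡ 24² = 576 ≡ 17, 29^8 ≡ 17² = 289 ≡ 31, 29^16 ≡ 31² = 961 ≡ 15. Since 29 = 16 + 8 + 4 + 1, 29^29 ≡ 15·31·17·29: 15·31 = 465 ≡ 35, then 35·17 = 595 ≡ 36, then 36·29 = 1044 ≡ 12. So 29^29 ≡ 12 (mod 43).
Hence g⁻¹(29) = 12.

12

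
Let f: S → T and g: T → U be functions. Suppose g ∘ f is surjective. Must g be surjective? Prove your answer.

surjective

Let c ∈ U. Since g ∘ f is surjective, some a ∈ S has g(f(a)) = c. Then b = f(a) ∈ T satisfies g(b) = c. So g is surjective.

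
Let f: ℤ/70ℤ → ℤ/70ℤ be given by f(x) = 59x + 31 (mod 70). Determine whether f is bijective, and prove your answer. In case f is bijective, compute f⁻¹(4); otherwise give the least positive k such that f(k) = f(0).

Suppose f(s) = f(t) in ℤ/70ℤ. Then 59s + 31 ≡ 59t + 31 (mod 70), so 59(s − t) ≡ 0 (mod 70).
Since gcd(59, 70) = 1, 59 is invertible modulo 70, thus s − t ≡ 0 (mod 70), i.e. s = t.
We now compute 59⁻¹ mod 70 explicitly. Euclid's algorithm: 70 = 1·59 + 11, 59 = 5·11 + 4, 11 = 2·4 + 3, 4 = 1·3 + 1; back-substituting gives 1 = 19·59 − 16·70, so 59⁻¹ ≡ 19 (mod 70).
For any y ∈ ℤ/70ℤ, x = 19(y − 31) mod 70 satisfies f(x) = 59·19(y − 31) + 31 ≡ y (since 59·19 ≡ 1 mod 70). So every y has a preimage.
Hence f is bijective.
Since f is bijective, we find f⁻¹(4): we need 59x ≡ 4 − 31 ≡ 43 (mod 70). Using 59⁻¹ = 19: x ≡ 19·43 = 817 = 11·70 + 47, so x = 47.
Check: f(47) = 59·47 + 31 = 2804 = 40·70 + 4 ≡ 4 (mod 70).

47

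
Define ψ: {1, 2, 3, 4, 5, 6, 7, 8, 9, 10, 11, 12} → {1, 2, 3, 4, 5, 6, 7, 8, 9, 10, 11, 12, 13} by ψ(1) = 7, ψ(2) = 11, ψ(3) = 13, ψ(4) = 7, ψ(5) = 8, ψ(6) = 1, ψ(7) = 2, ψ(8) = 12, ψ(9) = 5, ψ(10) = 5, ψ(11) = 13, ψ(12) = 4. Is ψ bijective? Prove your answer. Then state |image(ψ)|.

9

ψ(1) = 7 = ψ(4) with 1 ≠ 4, so ψ is not injective, hence not bijective.
The image of ψ is {1, 2, 4, 5, 7, 8, 11, 12, 13}, which has 9 elements.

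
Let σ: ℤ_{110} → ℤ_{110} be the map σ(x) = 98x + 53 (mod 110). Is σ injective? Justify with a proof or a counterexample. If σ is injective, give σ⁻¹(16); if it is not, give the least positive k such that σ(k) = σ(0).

55

We have gcd(98, 110) = 2 > 1. Taking a = 0 and b = 55: σ(0) = 53 and σ(55) = 98·55 + 53 = 5443 ≡ 53 (mod 110).
So σ(0) = σ(55) while 0 ≠ 55, therefore σ is not injective.
Since σ is not injective, we find the least positive k with σ(k) = σ(0): this means 98k ≡ 0 (mod 110), i.e. 110 ∣ 98k. Since gcd(98, 110) = 2, dividing through by 2 this holds exactly when 55 ∣ 49k, and as gcd(49, 55) = 1, exactly when 55 ∣ k.
The smallest positive such k is 55.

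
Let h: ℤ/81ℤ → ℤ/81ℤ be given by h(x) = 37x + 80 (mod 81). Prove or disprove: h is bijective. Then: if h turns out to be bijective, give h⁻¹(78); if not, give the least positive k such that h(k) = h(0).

70

If h(s) = h(t), then 37s ≡ 37t (mod 81). Because gcd(37, 81) = 1, we may cancel 37 to get s ≡ t (mod 81).
We now compute 37⁻¹ mod 81 explicitly. Euclid's algorithm: 81 = 2·37 + 7, 37 = 5·7 + 2, 7 = 3·2 + 1; back-substituting gives 1 = 46·37 − 21·81, so 37⁻¹ ≡ 46 (mod 81).
Then y ↦ 46(y − 80) is a two-sided inverse to h, so every y ∈ ℤ/81ℤ has a preimage.
Thus h is bijective.
Since h is bijective, we compute h⁻¹(78): solve 37x + 80 ≡ 78 (mod 81), i.e. 37x ≡ 79 (mod 81).
Multiplying by 37⁻¹ = 46 gives x ≡ 46·79 = 3634 = 44·81 + 70 ≡ 70 (mod 81).
Check: h(70) = 37·70 + 80 = 2670 = 32·81 + 78 ≡ 78 (mod 81).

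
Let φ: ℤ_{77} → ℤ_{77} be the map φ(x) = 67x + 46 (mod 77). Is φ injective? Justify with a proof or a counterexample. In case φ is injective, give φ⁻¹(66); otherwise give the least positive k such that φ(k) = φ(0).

By definition, φ is injective if φ(u) = φ(v) implies u = v.
If φ(u) = φ(v), then 67u ≡ 67v (mod 77). Because gcd(67, 77) = 1, we may cancel 67 to get u ≡ v (mod 77).
Therefore φ is injective.
We now compute 67⁻¹ mod 77 explicitly. Euclid's algorithm: 77 = 1·67 + 10, 67 = 6·10 + 7, 10 = 1·7 + 3, 7 = 2·3 + 1; back-substituting gives 1 = 23·67 − 20·77, so 67⁻¹ ≡ 23 (mod 77).
Since φ is injective, we compute φ⁻¹(66): solve 67x + 46 ≡ 66 (mod 77), i.e. 67x ≡ 20 (mod 77).
Multiplying by 67⁻¹ = 23 gives x ≡ 23·20 = 460 = 5·77 + 75 ≡ 75 (mod 77).
Check: φ(75) = 67·75 + 46 = 5071 = 65·77 + 66 ≡ 66 (mod 77).

75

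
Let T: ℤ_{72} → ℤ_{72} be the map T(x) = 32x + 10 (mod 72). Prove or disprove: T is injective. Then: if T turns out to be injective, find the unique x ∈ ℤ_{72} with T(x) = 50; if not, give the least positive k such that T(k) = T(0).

We have gcd(32, 72) = 8 > 1. Taking x_1 = 0 and x_2 = 9: T(0) = 10 and T(9) = 32·9 + 10 = 298 ≡ 10 (mod 72).
So T(0) = T(9) while 0 ≠ 9, hence T is not injective.
Since T is not injective, we find the least positive k with T(k) = T(0): this means 32k ≡ 0 (mod 72), i.e. 72 ∣ 32k. Since gcd(32, 72) = 8, dividing through by 8 this holds exactly when 9 ∣ 4k, and as gcd(4, 9) = 1, exactly when 9 ∣ k.
The smallest positive such k is 9.

9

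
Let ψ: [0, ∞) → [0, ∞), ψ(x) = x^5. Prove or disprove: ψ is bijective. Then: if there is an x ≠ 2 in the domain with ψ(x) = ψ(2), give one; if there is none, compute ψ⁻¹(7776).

On [0, ∞), x ↦ x^5 is strictly increasing (injective) and for any y ∈ [0, ∞) the 5th root y^{1/5} lies in [0, ∞) (surjective). So ψ is bijective.
Since x ↦ x^5 is strictly increasing on [0, ∞), it is injective there, so no x ≠ 2 in the domain has ψ(x) = ψ(2). We therefore compute ψ⁻¹(7776) = 7776^{1/5} = 6 (indeed 6^5 = 7776).

6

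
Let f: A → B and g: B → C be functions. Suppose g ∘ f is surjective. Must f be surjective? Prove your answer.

not surjective

No. Take A = {0}, B = {0, 1, 2, 3}, C = {0}, f(a) = 0 for every a ∈ A, and g(b) = 0 for every b ∈ B.
Then g ∘ f is surjective onto {0}, but 3 ∈ B has no preimage under f, so f is not surjective.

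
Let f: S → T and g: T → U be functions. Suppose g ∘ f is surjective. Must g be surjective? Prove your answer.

Let c ∈ U. Since g ∘ f is surjective, some a ∈ S has g(f(a)) = c. Then b = f(a) ∈ T satisfies g(b) = c. So g is surjective.

surjective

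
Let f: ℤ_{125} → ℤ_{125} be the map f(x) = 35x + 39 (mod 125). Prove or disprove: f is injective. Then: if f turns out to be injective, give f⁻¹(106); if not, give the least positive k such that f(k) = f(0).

25

We have gcd(35, 125) = 5 > 1. Taking u = 0 and v = 25: f(0) = 39 and f(25) = 35·25 + 39 = 914 ≡ 39 (mod 125).
So f(0) = f(25) while 0 ≠ 25, so f is not injective.
Since f is not injective, we find the least positive k with f(k) = f(0): this means 35k ≡ 0 (mod 125), i.e. 125 ∣ 35k. Since gcd(35, 125) = 5, dividing through by 5 this holds exactly when 25 ∣ 7k, and as gcd(7, 25) = 1, exactly when 25 ∣ k.
The smallest positive such k is 25.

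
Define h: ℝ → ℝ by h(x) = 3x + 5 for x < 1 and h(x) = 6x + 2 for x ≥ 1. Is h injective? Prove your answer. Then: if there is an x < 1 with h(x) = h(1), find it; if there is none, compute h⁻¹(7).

Both pieces are strictly increasing (slopes 3 and 6), so each is injective on its own interval.
The left piece maps (−∞, 1) onto (−∞, 8); the right piece maps [1, ∞) onto [8, ∞).
These images are disjoint, so no value is attained by both pieces. Thus h is injective.
Because the two images are disjoint, no x < 1 has h(x) = h(1), so we compute h⁻¹(7): 7 lies in (−∞, 8), so solve 3x + 5 = 7: x = (7 − 5)/3 = 2/3.

2/3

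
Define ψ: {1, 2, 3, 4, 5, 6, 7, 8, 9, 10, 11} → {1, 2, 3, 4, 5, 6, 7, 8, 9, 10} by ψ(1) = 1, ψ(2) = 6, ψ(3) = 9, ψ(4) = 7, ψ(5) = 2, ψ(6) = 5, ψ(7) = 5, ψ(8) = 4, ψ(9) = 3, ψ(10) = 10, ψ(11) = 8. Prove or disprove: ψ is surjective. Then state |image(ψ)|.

Every element of the codomain has a preimage: 1 = ψ(1), 2 = ψ(5), 3 = ψ(9), 4 = ψ(8), 5 = ψ(6), 6 = ψ(2), 7 = ψ(4), 8 = ψ(11), 9 = ψ(3), 10 = ψ(10).
Therefore ψ is surjective.
The image of ψ is {1, 2, 3, 4, 5, 6, 7, 8, 9, 10}, which has 10 elements.

10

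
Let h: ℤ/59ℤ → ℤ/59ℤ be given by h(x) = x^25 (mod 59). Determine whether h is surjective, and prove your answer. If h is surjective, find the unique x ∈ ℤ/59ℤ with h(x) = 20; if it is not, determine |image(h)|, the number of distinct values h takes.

15

Since 59 is prime, the nonzero elements of ℤ/59ℤ form a cyclic group of order 58.
As gcd(25, 58) = 1, raising to the 25th power is a bijection on this group: if x_1^25 ≡ x_2^25 then (x_1x_2^{−1})^25 = 1, and the only element of order dividing gcd(25, 58) = 1 is 1, so x_1 = x_2.
With h(0) = 0 this makes h injective on all of ℤ/59ℤ, hence bijective (finite equal-size domain and codomain). In particular h is surjective.
Since h is surjective, we find the preimage of 20. The inverse of x ↦ x^25 on (ℤ/59ℤ)^× is x ↦ x^7, because 25·7 = 175 = 3·58 + 1 ≡ 1 (mod 58) and x^{58} = 1 for x ≠ 0 (Fermat). So h⁻¹(20) = 20^7 mod 59.
Repeated squaring mod 59: 20^1 ≡ 20, 20^2 ≡ 20² = 400 ≡ 46, 20^4 ≡ 46² = 2116 ≡ 51. Since 7 = 4 + 2 + 1, 20^7 ≡ 51·46·20: 51·46 = 2346 ≡ 45, then 45·20 = 900 ≡ 15. So 20^7 ≡ 15 (mod 59).
Hence h⁻¹(20) = 15.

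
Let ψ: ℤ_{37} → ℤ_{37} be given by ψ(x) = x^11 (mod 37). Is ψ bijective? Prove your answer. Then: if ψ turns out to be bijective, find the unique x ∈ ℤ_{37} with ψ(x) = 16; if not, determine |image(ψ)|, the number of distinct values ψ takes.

Since 37 is prime, the nonzero elements of ℤ_{37} form a cyclic group of order 36.
As gcd(11, 36) = 1, raising to the 11th power is a bijection on this group: if s^11 ≡ t^11 then (st^{−1})^11 = 1, and the only element of order dividing gcd(11, 36) = 1 is 1, so s = t.
With ψ(0) = 0 this makes ψ injective on all of ℤ_{37}, hence bijective (finite equal-size domain and codomain). In particular ψ is bijective.
Since ψ is bijective, we find the preimage of 16. The inverse of x ↦ x^11 on (ℤ_{37})^× is x ↦ x^23, because 11·23 = 253 = 7·36 + 1 ≡ 1 (mod 36) and x^{36} = 1 for x ≠ 0 (Fermat). So ψ⁻¹(16) = 16^23 mod 37.
Repeated squaring mod 37: 16^1 ≡ 16, 16^2 ≡ 16² = 256 ≡ 34, 16^4 ≡ 34² = 1156 ≡ 9, 16^8 ≡ 9² = 81 ≡ 7, 16^16 ≡ 7² = 49 ≡ 12. Since 23 = 16 + 4 + 2 + 1, 16^23 ≡ 12·9·34·16: 12·9 = 108 ≡ 34, then 34·34 = 1156 ≡ 9, then 9·16 = 144 ≡ 33. So 16^23 ≡ 33 (mod 37).
Hence ψ⁻¹(16) = 33.

33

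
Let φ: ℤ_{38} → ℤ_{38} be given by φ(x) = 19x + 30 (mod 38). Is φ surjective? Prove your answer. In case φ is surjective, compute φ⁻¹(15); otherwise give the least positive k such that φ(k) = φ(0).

Since gcd(19, 38) = 19, we have 19x ≡ 0 (mod 19) for all x, so φ(x) ≡ 11 (mod 19).
But 0 ≢ 11 (mod 19), so 0 ∈ ℤ_{38} has no preimage. So φ is not surjective.
Since φ is not surjective, we find the least positive k with φ(k) = φ(0): this means 19k ≡ 0 (mod 38), i.e. 38 ∣ 19k. Since gcd(19, 38) = 19, dividing through by 19 this holds exactly when 2 ∣ k.
The smallest positive such k is 2.

2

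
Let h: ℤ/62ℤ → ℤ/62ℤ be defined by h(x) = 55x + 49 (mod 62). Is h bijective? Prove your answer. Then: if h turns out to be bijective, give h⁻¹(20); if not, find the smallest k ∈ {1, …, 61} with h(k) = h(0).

By definition, injectivity means: for all a, b in the domain, h(a) = h(b) implies a = b.
If h(a) = h(b), then 55a ≡ 55b (mod 62). Because gcd(55, 62) = 1, we may cancel 55 to get a ≡ b (mod 62).
We now compute 55⁻¹ mod 62 explicitly. Euclid's algorithm: 62 = 1·55 + 7, 55 = 7·7 + 6, 7 = 1·6 + 1; back-substituting gives 1 = 53·55 − 47·62, so 55⁻¹ ≡ 53 (mod 62).
Then y ↦ 53(y − 49) is a two-sided inverse to h, so every y ∈ ℤ/62ℤ has a preimage.
Therefore h is bijective.
Since h is bijective, we compute h⁻¹(20): solve 55x + 49 ≡ 20 (mod 62), i.e. 55x ≡ 33 (mod 62).
Multiplying by 55⁻¹ = 53 gives x ≡ 53·33 = 1749 = 28·62 + 13 ≡ 13 (mod 62).
Check: h(13) = 55·13 + 49 = 764 = 12·62 + 20 ≡ 20 (mod 62).

13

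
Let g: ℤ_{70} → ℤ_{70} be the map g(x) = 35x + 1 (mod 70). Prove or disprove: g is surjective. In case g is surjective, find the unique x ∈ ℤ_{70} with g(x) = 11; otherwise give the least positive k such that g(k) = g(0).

2

Since gcd(35, 70) = 35, we have 35x ≡ 0 (mod 35) for all x, so g(x) ≡ 1 (mod 35).
But 0 ≢ 1 (mod 35), so 0 ∈ ℤ_{70} has no preimage. So g is not surjective.
Since g is not surjective, we find the least positive k with g(k) = g(0): this means 35k ≡ 0 (mod 70), i.e. 70 ∣ 35k. Since gcd(35, 70) = 35, dividing through by 35 this holds exactly when 2 ∣ k.
The smallest positive such k is 2.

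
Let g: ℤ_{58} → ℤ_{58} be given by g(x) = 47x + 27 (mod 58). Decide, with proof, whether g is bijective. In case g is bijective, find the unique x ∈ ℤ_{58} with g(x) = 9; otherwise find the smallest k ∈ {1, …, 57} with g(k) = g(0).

28

Suppose g(a) = g(b) in ℤ_{58}. Then 47a + 27 ≡ 47b + 27 (mod 58), therefore 47(a − b) ≡ 0 (mod 58).
Since gcd(47, 58) = 1, 47 is invertible modulo 58, hence a − b ≡ 0 (mod 58), i.e. a = b.
We now compute 47⁻¹ mod 58 explicitly. Euclid's algorithm: 58 = 1·47 + 11, 47 = 4·11 + 3, 11 = 3·3 + 2, 3 = 1·2 + 1; back-substituting gives 1 = 21·47 − 17·58, so 47⁻¹ ≡ 21 (mod 58).
For any y ∈ ℤ_{58}, x = 21(y − 27) mod 58 satisfies g(x) = 47·21(y − 27) + 27 ≡ y (since 47·21 ≡ 1 mod 58). So every y has a preimage.
Therefore g is bijective.
Since g is bijective, we compute g⁻¹(9): solve 47x + 27 ≡ 9 (mod 58), i.e. 47x ≡ 40 (mod 58).
Multiplying by 47⁻¹ = 21 gives x ≡ 21·40 = 840 = 14·58 + 28 ≡ 28 (mod 58).
Check: g(28) = 47·28 + 27 = 1343 = 23·58 + 9 ≡ 9 (mod 58).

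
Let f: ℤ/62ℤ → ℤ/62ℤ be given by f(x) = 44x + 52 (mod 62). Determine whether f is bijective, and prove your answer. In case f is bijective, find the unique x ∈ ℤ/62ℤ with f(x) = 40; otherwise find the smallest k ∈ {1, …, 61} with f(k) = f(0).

We have gcd(44, 62) = 2 > 1. Taking a = 0 and b = 31: f(0) = 52 and f(31) = 44·31 + 52 = 1416 ≡ 52 (mod 62).
So f(0) = f(31) while 0 ≠ 31, therefore f is not injective, hence not bijective.
Since f is not bijective, we find the least positive k with f(k) = f(0): this means 44k ≡ 0 (mod 62), i.e. 62 ∣ 44k. Since gcd(44, 62) = 2, dividing through by 2 this holds exactly when 31 ∣ 22k, and as gcd(22, 31) = 1, exactly when 31 ∣ k.
The smallest positive such k is 31.

31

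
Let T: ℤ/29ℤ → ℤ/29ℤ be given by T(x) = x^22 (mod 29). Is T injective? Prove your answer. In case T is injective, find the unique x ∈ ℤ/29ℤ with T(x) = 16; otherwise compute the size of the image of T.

15

T(14): Repeated squaring mod 29: 14^1 ≡ 14, 14^2 ≡ 14² = 196 ≡ 22, 14^4 ≡ 22² = 484 ≡ 20, 14^8 ≡ 20² = 400 ≡ 23, 14^16 ≡ 23² = 529 ≡ 7. Since 22 = 16 + 4 + 2, 14^22 ≡ 7·20·22: 7·20 = 140 ≡ 24, then 24·22 = 528 ≡ 6. So 14^22 ≡ 6 (mod 29).
T(15): Repeated squaring mod 29: 15^1 ≡ 15, 15^2 ≡ 15² = 225 ≡ 22, 15^4 ≡ 22² = 484 ≡ 20, 15^8 ≡ 20² = 400 ≡ 23, 15^16 ≡ 23² = 529 ≡ 7. Since 22 = 16 + 4 + 2, 15^22 ≡ 7·20·22: 7·20 = 140 ≡ 24, then 24·22 = 528 ≡ 6. So 15^22 ≡ 6 (mod 29).
So T(14) = T(15) = 6 while 14 ≠ 15, hence T is not injective.
Since T is not injective, we determine |image(T)|. Computing x^22 mod 29 for each x (by repeated squaring, reducing mod 29 at every step), the values T(0), T(1), …, T(28) are: 0, 1, 5, 22, 25, 24, 23, 7, 9, 20, 4, 13, 28, 16, 6, 6, 16, 28, 13, 4, 20, 9, 7, 23, 24, 25, 22, 5, 1.
The distinct values are {0, 1, 4, 5, 6, 7, 9, 13, 16, 20, 22, 23, 24, 25, 28}; there are 15 of them.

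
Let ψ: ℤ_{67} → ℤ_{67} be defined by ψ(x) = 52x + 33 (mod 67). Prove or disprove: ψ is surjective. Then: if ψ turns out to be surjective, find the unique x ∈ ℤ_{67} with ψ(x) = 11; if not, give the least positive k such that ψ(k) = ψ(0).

Since gcd(52, 67) = 1, 52 is invertible modulo 67. Euclid's algorithm: 67 = 1·52 + 15, 52 = 3·15 + 7, 15 = 2·7 + 1; back-substituting gives 1 = 58·52 − 45·67, so 52⁻¹ ≡ 58 (mod 67).
For any y ∈ ℤ_{67}, x = 58(y − 33) mod 67 satisfies ψ(x) = 52·58(y − 33) + 33 ≡ y (since 52·58 ≡ 1 mod 67). So every y has a preimage.
Hence ψ is surjective.
Since ψ is surjective, we compute ψ⁻¹(11): solve 52x + 33 ≡ 11 (mod 67), i.e. 52x ≡ 45 (mod 67).
Multiplying by 52⁻¹ = 58 gives x ≡ 58·45 = 2610 = 38·67 + 64 ≡ 64 (mod 67).
Check: ψ(64) = 52·64 + 33 = 3361 = 50·67 + 11 ≡ 11 (mod 67).

64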